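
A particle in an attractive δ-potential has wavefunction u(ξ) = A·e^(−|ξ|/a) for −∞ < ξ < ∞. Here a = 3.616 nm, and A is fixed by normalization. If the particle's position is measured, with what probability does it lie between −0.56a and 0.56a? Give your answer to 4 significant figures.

P = ∫_{−0.56a}^{0.56a} |u(ξ)|² dξ.
Since A² = 1/(a), this is the region integral divided by the full normalization integral.
By symmetry take twice the ξ ≥ 0 contribution in numerator and denominator; the 2's cancel. Let t = ξ/a; then A² and the length scale cancel, so P = ∫_{0}^{0.56} e^(-2·t) dt ÷ ∫_{0}^{∞} e^(-2·t) dt.
An antiderivative of e^(-2·t) is -e^(-2·t)/2; evaluating from 0 to 0.56 gives 1/2 - e^(-28/25)/2, while the full integral is 1/2.
This works out to P = 0.67372.

P ≈ 0.6737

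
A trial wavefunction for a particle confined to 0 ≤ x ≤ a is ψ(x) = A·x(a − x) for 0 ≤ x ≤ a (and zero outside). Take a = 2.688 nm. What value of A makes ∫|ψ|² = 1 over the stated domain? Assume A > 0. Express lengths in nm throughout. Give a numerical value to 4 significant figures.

A ≈ 0.4624 nm^(-5/2)

Normalization requires ∫|ψ|² dx = 1, integrated from 0 to a.
∫|ψ|² dx = A²·(a^5/30).
So A² = (a^5/30)^(−1).
Plugging in a = 2.688 yields A = 0.46237.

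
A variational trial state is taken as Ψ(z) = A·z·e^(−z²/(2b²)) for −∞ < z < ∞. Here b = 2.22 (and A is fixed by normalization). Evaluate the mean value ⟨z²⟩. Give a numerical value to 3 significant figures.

⟨z^2⟩ ≈ 7.39

By definition ⟨z²⟩ = ∫ z^2 |Ψ(z)|² dz.
Evaluating both integrals, ⟨z²⟩ = 3·b^2/2.
With b = 2.22, ⟨z^2⟩ = 7.393.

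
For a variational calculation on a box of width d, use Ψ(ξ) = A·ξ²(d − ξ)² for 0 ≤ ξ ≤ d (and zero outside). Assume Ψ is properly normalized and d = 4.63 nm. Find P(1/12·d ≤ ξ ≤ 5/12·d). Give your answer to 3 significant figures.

The probability is P = ∫ |Ψ|² dξ over [1/12·d, 5/12·d].
The normalization integral ∫|Ψ|²dξ over the whole domain equals d^9/630·A², and A² cancels in the ratio.
Substituting u = ξ/d, A² and the length scale cancel in the ratio: P = ∫_{1/12}^{5/12} u^4·(1 - u)^4 du / ∫_{0}^{1} u^4·(1 - u)^4 du.
Using ∫ u^4·(1 - u)^4 du = u^5·(70·u^4 - 315·u^3 + 540·u^2 - 420·u + 126)/630, the numerator is ≈ 0.00047929 and the denominator is 1/630.
Evaluating gives P = 0.3019.

P ≈ 0.302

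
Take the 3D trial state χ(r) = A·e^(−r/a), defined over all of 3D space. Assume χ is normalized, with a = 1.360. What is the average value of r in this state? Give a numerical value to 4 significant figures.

By definition ⟨r⟩ = ∫ r |χ(r)|² 4πr² dr.
Evaluating both integrals, ⟨r⟩ = 3·a/2.
With a = 1.360, ⟨r⟩ = 2.0400.

⟨r⟩ ≈ 2.040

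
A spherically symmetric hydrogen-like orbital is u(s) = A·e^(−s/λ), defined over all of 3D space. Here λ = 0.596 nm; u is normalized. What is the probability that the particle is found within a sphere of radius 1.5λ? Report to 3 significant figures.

P = ∫ |u|² 4πs² ds over s ≤ 1.5λ.
The full normalization integral is A²·[π·λ^3] = 1, fixing A².
Substituting t = s/λ, A², 4π and the length scale all cancel in the ratio: P = ∫_{0}^{1.5} t^2·e^(-2·t) dt / ∫_{0}^{∞} t^2·e^(-2·t) dt.
An antiderivative of t^2·e^(-2·t) is -(2·t^2 + 2·t + 1)·e^(-2·t)/4; evaluating from 0 to 1.5 gives 1/4 - 17·e^(-3)/8, while the full integral is 1/4.
Taking the ratio yields P = 0.5768.

P ≈ 0.577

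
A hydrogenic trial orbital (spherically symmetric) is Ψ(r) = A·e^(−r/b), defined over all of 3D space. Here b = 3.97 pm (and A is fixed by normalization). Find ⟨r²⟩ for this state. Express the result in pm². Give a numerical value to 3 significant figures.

⟨r^2⟩ ≈ 47.3 pm^2

By definition ⟨r²⟩ = ∫ r^2 |Ψ(r)|² 4πr² dr.
Evaluating both integrals, ⟨r²⟩ = 3·b^2.
With b = 3.97, ⟨r^2⟩ = 47.28.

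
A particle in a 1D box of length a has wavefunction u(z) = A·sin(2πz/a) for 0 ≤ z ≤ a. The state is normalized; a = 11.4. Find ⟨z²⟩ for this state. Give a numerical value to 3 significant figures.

By definition ⟨z²⟩ = ∫ z^2 |u(z)|² dz.
Using sin²θ = (1 − cos 2θ)/2, evaluating both integrals, ⟨z²⟩ = -a^2/(8·π^2) + a^2/3.
Putting a = 11.4 gives 41.67.

⟨z^2⟩ ≈ 41.7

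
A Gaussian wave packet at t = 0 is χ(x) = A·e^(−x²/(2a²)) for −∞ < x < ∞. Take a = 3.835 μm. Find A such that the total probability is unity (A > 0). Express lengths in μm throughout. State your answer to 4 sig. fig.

A ≈ 0.3836 μm^(-1/2)

Require ∫ |χ|² dx = 1 over the whole domain.
∫|χ|² dx = A²·(√(π)·a).
Setting this equal to 1 gives A² = 1/(√(π)·a).
Plugging in a = 3.835 yields A = 0.38356.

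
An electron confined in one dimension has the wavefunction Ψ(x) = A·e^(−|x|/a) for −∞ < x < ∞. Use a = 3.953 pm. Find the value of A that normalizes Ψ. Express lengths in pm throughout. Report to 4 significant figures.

The normalization condition is ∫|Ψ|² dx = 1 from −∞ to ∞.
Recall ∫₀^∞ x^m e^(−x/β) dx = m!·β^(m+1), carrying out the integral gives A² · a.
Substituting a = 3.953 gives A² = 0.25297, so A = 0.50296.

A ≈ 0.5030 pm^(-1/2)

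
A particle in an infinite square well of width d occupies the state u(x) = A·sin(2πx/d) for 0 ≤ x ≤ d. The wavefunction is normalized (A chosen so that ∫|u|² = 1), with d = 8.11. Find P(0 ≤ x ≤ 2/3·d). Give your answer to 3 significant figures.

P ≈ 0.598

P = ∫_{0}^{2/3·d} |u(x)|² dx.
With A² fixed by ∫|u|² = 1, i.e. A² = (d/2)^(−1), substitute and integrate.
In terms of t = x/d (A² and the length scale cancel between numerator and denominator), P = [∫_{0}^{2/3} sin(2·π·t)^2 dt] / [∫_{0}^{1} sin(2·π·t)^2 dt].
An antiderivative of sin(2·π·t)^2 is t/2 - sin(4·π·t)/(8·π); evaluating from 0 to 2/3 gives -√(3)/(16·π) + 1/3, while the full integral is 1/2.
This works out to P = -√(3)/(8·π) + 2/3.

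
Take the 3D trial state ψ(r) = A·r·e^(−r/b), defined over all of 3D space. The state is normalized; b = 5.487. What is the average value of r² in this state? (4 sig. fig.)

By definition ⟨r²⟩ = ∫ r^2 |ψ(r)|² 4πr² dr.
With ∫₀^∞ r^6 e^(−αr) dr = 6!/α^7, since the A² factors cancel between numerator and denominator, ⟨r²⟩ = 15·b^2/2.
Putting b = 5.487 gives 225.80.

⟨r^2⟩ ≈ 225.8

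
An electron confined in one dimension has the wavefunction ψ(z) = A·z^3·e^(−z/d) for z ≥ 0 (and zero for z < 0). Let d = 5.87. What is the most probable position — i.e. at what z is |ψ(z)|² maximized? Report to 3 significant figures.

z ≈ 17.6

The maximum of |ψ(z)|² occurs where its derivative vanishes.
Solving yields z = 3·d.
With d = 5.87, the most probable position is 17.61.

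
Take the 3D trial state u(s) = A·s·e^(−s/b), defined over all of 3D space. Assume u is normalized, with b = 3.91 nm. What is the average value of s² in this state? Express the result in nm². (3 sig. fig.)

⟨s^2⟩ ≈ 115 nm^2

The expectation value is the |u|²-weighted average of s^2: ∫ s^2|u|² 4πs² ds.
Evaluating both integrals, ⟨s²⟩ = 15·b^2/2.
With b = 3.91, ⟨s^2⟩ = 114.7.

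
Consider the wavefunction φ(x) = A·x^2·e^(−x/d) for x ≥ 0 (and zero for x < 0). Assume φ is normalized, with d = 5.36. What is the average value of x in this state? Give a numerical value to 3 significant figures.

⟨x⟩ ≈ 13.4

By definition ⟨x⟩ = ∫ x |φ(x)|² dx.
Recall ∫₀^∞ x^m e^(−x/β) dx = m!·β^(m+1), evaluating both integrals, ⟨x⟩ = 5·d/2.
With d = 5.36, ⟨x⟩ = 13.40.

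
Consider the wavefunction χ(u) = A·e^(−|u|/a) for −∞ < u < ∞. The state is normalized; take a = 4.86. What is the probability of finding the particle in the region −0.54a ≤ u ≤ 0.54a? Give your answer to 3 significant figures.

P ≈ 0.660

The probability is P = ∫ |χ|² du over [−0.54a, 0.54a].
Since A² = 1/(a), this is the region integral divided by the full normalization integral.
Both integrals are even about u = 0, so only the u ≥ 0 halves are needed (the factors of 2 cancel). Let t = u/a; then A² and the length scale cancel, so P = ∫_{0}^{0.54} e^(-2·t) dt ÷ ∫_{0}^{∞} e^(-2·t) dt.
An antiderivative of e^(-2·t) is -e^(-2·t)/2; evaluating from 0 to 0.54 gives 1/2 - e^(-27/25)/2, while the full integral is 1/2.
Taking the ratio, P = 0.6604.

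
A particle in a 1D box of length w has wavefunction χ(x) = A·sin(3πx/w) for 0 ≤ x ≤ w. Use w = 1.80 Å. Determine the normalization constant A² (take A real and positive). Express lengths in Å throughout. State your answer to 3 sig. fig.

A^2 ≈ 1.11 Å^(-1)

The normalization condition is ∫|χ|² dx = 1 from 0 to w.
With χ = A·sin(3πx/w), the integral evaluates to A²·[w/2].
Setting this equal to 1 gives A² = 1/(w/2).
Substituting w = 1.80 gives A² = 1.111, so A = 1.054.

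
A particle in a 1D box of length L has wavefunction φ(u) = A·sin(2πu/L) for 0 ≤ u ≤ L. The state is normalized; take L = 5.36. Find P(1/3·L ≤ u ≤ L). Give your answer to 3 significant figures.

The probability is P = ∫ |φ|² du over [1/3·L, L].
With A² fixed by ∫|φ|² = 1, i.e. A² = (L/2)^(−1), substitute and integrate.
In terms of t = u/L (A² and the length scale cancel between numerator and denominator), P = [∫_{1/3}^{1} sin(2·π·t)^2 dt] / [∫_{0}^{1} sin(2·π·t)^2 dt].
With ∫ sin(2·π·t)^2 dt = t/2 - sin(4·π·t)/(8·π) + C, the region integral is -√(3)/(16·π) + 1/3 and the full one is 1/2.
The result is P = -√(3)/(8·π) + 2/3.

P ≈ 0.598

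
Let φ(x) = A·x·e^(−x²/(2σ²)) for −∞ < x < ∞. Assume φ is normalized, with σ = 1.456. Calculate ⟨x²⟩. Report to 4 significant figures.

⟨x^2⟩ ≈ 3.180

The expectation value is the |φ|²-weighted average of x^2: ∫ x^2|φ|² dx.
Using the Gaussian integral ∫_{−∞}^{∞} e^(−αx²) dx = √(π/α), the ratio of the moment integral to the normalization integral gives ⟨x²⟩ = 3·σ^2/2.
Putting σ = 1.456 gives 3.1799.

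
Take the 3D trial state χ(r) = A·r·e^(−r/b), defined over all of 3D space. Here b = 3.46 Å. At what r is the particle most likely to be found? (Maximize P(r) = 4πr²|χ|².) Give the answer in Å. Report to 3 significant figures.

The maximum of P(r) = 4πr²|χ|² occurs where its derivative vanishes.
This gives r = 2·b.
With b = 3.46, the most probable radial distance is 6.920 Å.

r ≈ 6.92 Å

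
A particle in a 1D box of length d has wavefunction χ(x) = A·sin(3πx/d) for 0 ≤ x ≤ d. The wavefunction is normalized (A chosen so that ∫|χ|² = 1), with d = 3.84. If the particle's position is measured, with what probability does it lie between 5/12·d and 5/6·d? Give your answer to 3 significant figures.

P ≈ 0.470

The probability is P = ∫ |χ|² dx over [5/12·d, 5/6·d].
Since A² = 1/(d/2), this is the region integral divided by the full normalization integral.
Let u = x/d; then A² and the length scale cancel, so P = ∫_{5/12}^{5/6} sin(3·π·u)^2 du ÷ ∫_{0}^{1} sin(3·π·u)^2 du.
With ∫ sin(3·π·u)^2 du = u/2 - sin(6·π·u)/(12·π) + C, the region integral is 1/(12·π) + 5/24 and the full one is 1/2.
Taking the ratio, P = (2 + 5·π)/(12·π).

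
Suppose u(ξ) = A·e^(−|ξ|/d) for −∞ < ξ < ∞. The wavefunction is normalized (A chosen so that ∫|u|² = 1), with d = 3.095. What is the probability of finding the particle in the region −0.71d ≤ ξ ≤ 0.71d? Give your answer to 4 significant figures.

P ≈ 0.7583

|u|² is the probability density, so P = ∫_{−0.71d}^{0.71d} |u|² dξ.
With A² fixed by ∫|u|² = 1, i.e. A² = (d)^(−1), substitute and integrate.
By symmetry take twice the ξ ≥ 0 contribution in numerator and denominator; the 2's cancel. Let t = ξ/d; then A² and the length scale cancel, so P = ∫_{0}^{0.71} e^(-2·t) dt ÷ ∫_{0}^{∞} e^(-2·t) dt.
With ∫ e^(-2·t) dt = -e^(-2·t)/2 + C, the region integral is 1/2 - e^(-71/50)/2 and the full one is 1/2.
The result is P = 0.75829.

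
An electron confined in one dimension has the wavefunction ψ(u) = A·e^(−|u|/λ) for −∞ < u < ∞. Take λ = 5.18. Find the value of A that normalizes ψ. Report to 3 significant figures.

A ≈ 0.439

Require ∫ |ψ|² du = 1 over the whole domain.
Recall ∫₀^∞ u^m e^(−u/β) du = m!·β^(m+1), ∫|ψ|² du = A²·(λ).
Setting this equal to 1 gives A² = 1/(λ).
Substituting λ = 5.18 gives A² = 0.1931, so A = 0.4394.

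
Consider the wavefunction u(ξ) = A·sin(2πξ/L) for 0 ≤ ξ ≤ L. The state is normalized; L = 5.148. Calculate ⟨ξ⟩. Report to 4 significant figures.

⟨ξ⟩ ≈ 2.574

By definition ⟨ξ⟩ = ∫ ξ |u(ξ)|² dξ.
Using sin²θ = (1 − cos 2θ)/2, since the A² factors cancel between numerator and denominator, ⟨ξ⟩ = L/2.
With L = 5.148, ⟨ξ⟩ = 2.5740.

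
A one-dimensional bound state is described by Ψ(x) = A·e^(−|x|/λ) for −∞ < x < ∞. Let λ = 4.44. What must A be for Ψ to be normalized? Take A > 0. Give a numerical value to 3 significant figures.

The normalization condition is ∫|Ψ|² dx = 1 from −∞ to ∞.
With ∫₀^∞ x^0 e^(−αx) dx = 0!/α^1, with Ψ = A·e^(−|x|/λ), the integral evaluates to A²·[λ].
Substituting λ = 4.44 gives A² = 0.2252, so A = 0.4746.

A ≈ 0.475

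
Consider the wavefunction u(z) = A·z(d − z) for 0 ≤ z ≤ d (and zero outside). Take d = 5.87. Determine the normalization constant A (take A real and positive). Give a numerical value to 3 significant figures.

A ≈ 0.0656

Normalization requires ∫|u|² dz = 1, integrated from 0 to d.
Expanding the polynomial and integrating term by term, with u = A·z(d − z), the integral evaluates to A²·[d^5/30].
Hence A² = 1/[d^5/30].
With d = 5.87: A² = 0.004305 and A = 0.06561.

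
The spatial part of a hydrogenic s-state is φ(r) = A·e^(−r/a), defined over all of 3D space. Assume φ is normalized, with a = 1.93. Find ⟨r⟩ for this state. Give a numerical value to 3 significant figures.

By definition ⟨r⟩ = ∫ r |φ(r)|² 4πr² dr.
Recall ∫₀^∞ r^m e^(−r/β) dr = m!·β^(m+1), since the A² factors cancel between numerator and denominator, ⟨r⟩ = 3·a/2.
Putting a = 1.93 gives 2.895.

⟨r⟩ ≈ 2.90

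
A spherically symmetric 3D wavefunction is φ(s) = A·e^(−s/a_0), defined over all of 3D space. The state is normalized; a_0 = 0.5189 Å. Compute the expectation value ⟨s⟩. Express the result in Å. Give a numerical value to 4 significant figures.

⟨s⟩ ≈ 0.7784 Å

⟨s⟩ = ∫ s |φ|² 4πs² ds over the full domain.
The ratio of the moment integral to the normalization integral gives ⟨s⟩ = 3·a_0/2.
Putting a_0 = 0.5189 gives 0.77835.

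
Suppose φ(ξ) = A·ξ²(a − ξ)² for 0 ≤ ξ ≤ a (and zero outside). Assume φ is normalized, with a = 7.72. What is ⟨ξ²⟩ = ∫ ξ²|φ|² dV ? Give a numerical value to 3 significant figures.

⟨ξ^2⟩ ≈ 16.3

The expectation value is the |φ|²-weighted average of ξ^2: ∫ ξ^2|φ|² dξ.
Evaluating both integrals, ⟨ξ²⟩ = 3·a^2/11.
With a = 7.72, ⟨ξ^2⟩ = 16.25.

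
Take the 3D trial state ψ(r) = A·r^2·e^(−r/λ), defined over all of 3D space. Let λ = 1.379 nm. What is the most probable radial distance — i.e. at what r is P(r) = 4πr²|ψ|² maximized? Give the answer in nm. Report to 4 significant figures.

r ≈ 4.137 nm

The maximum of P(r) = 4πr²|ψ|² occurs where its derivative vanishes.
This gives r = 3·λ.
With λ = 1.379, the most probable radial distance is 4.1370 nm.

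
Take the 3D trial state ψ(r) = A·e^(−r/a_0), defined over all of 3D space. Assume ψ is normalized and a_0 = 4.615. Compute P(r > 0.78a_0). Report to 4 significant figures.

P ≈ 0.7936

P = ∫ |ψ|² 4πr² dr over r > 0.78a_0.
The full normalization integral is A²·[π·a_0^3] = 1, fixing A².
In terms of u = r/a_0 (A², 4π and the length scale all cancel between numerator and denominator), P = [∫_{0.78}^{∞} u^2·e^(-2·u) du] / [∫_{0}^{∞} u^2·e^(-2·u) du].
Using ∫ u^2·e^(-2·u) du = -(2·u^2 + 2·u + 1)·e^(-2·u)/4, the numerator is 4721·e^(-39/25)/5000 and the denominator is 1/4.
The region integral divided by the full integral gives P = 0.79364.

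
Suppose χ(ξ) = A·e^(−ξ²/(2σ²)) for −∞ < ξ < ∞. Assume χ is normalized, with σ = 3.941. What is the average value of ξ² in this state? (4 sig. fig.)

⟨ξ^2⟩ ≈ 7.766

By definition ⟨ξ²⟩ = ∫ ξ^2 |χ(ξ)|² dξ.
Using the Gaussian integral ∫_{−∞}^{∞} e^(−αξ²) dξ = √(π/α), since the A² factors cancel between numerator and denominator, ⟨ξ²⟩ = σ^2/2.
Putting σ = 3.941 gives 7.7657.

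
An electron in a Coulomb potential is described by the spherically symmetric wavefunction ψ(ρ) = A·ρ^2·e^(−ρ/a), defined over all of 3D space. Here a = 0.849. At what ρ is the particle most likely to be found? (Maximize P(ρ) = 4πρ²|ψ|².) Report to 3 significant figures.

ρ ≈ 2.55

The maximum of P(ρ) = 4πρ²|ψ|² occurs where its derivative vanishes.
Solving yields ρ = 3·a.
With a = 0.849, the most probable radial distance is 2.547.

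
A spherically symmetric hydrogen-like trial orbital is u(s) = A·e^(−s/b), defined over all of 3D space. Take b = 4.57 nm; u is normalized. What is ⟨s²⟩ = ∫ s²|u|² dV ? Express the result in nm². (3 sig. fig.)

⟨s^2⟩ ≈ 62.7 nm^2

⟨s²⟩ = ∫ s^2 |u|² 4πs² ds over the full domain.
Using ∫₀^∞ sⁿ e^(−αs) ds = n!/αⁿ⁺¹, the ratio of the moment integral to the normalization integral gives ⟨s²⟩ = 3·b^2.
Putting b = 4.57 gives 62.65.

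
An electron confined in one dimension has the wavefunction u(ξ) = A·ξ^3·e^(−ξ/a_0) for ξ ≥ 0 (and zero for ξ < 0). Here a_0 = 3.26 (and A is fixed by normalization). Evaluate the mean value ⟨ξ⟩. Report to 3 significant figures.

⟨ξ⟩ ≈ 11.4

⟨ξ⟩ = ∫ ξ |u|² dξ over the full domain.
With ∫₀^∞ ξ^7 e^(−αξ) dξ = 7!/α^8, since the A² factors cancel between numerator and denominator, ⟨ξ⟩ = 7·a_0/2.
Putting a_0 = 3.26 gives 11.41.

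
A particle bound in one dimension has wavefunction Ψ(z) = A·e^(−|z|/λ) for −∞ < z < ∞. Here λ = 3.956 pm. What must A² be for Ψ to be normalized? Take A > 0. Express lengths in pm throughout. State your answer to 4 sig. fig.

Require ∫ |Ψ|² dz = 1 over the whole domain.
Recall ∫₀^∞ z^m e^(−z/β) dz = m!·β^(m+1), with Ψ = A·e^(−|z|/λ), the integral evaluates to A²·[λ].
So A² = (λ)^(−1).
Substituting λ = 3.956 gives A² = 0.25278, so A = 0.50277.

A^2 ≈ 0.2528 pm^(-1)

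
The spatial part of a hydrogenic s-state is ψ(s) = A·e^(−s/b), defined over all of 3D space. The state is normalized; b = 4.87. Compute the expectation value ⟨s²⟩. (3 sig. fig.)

⟨s^2⟩ ≈ 71.2

The expectation value is the |ψ|²-weighted average of s^2: ∫ s^2|ψ|² 4πs² ds.
Using ∫₀^∞ sⁿ e^(−αs) ds = n!/αⁿ⁺¹, evaluating both integrals, ⟨s²⟩ = 3·b^2.
Putting b = 4.87 gives 71.15.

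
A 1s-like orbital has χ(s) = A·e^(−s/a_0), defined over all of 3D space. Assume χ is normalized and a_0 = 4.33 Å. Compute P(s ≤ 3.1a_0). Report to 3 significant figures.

P ≈ 0.946

P = ∫ |χ|² 4πs² ds over s ≤ 3.1a_0.
Normalization gives A² = 1/(π·a_0^3).
In terms of u = s/a_0 (A², 4π and the length scale all cancel between numerator and denominator), P = [∫_{0}^{3.1} u^2·e^(-2·u) du] / [∫_{0}^{∞} u^2·e^(-2·u) du].
Using ∫ u^2·e^(-2·u) du = -(2·u^2 + 2·u + 1)·e^(-2·u)/4, the numerator is 1/4 - 1321·e^(-31/5)/200 and the denominator is 1/4.
The region integral divided by the full integral gives P = 0.9464.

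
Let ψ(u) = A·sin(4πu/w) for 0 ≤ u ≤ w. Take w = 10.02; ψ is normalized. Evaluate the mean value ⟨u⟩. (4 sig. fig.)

⟨u⟩ = ∫ u |ψ|² du over the full domain.
Using sin²θ = (1 − cos 2θ)/2, the ratio of the moment integral to the normalization integral gives ⟨u⟩ = w/2.
Putting w = 10.02 gives 5.0100.

⟨u⟩ ≈ 5.010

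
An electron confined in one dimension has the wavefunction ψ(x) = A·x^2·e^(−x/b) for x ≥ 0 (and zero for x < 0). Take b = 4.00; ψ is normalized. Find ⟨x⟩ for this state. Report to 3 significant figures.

The expectation value is the |ψ|²-weighted average of x: ∫ x|ψ|² dx.
Since the A² factors cancel between numerator and denominator, ⟨x⟩ = 5·b/2.
With b = 4.00, ⟨x⟩ = 10.00.

⟨x⟩ ≈ 10.0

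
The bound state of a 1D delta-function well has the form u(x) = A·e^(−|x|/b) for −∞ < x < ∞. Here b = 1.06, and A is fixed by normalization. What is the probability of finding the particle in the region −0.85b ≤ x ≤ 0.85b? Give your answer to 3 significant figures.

P ≈ 0.817

P = ∫_{−0.85b}^{0.85b} |u(x)|² dx.
Since A² = 1/(b), this is the region integral divided by the full normalization integral.
Both integrals are even about x = 0, so only the x ≥ 0 halves are needed (the factors of 2 cancel). In terms of t = x/b (A² and the length scale cancel between numerator and denominator), P = [∫_{0}^{0.85} e^(-2·t) dt] / [∫_{0}^{∞} e^(-2·t) dt].
With ∫ e^(-2·t) dt = -e^(-2·t)/2 + C, the region integral is 1/2 - e^(-17/10)/2 and the full one is 1/2.
Evaluating gives P = 0.8173.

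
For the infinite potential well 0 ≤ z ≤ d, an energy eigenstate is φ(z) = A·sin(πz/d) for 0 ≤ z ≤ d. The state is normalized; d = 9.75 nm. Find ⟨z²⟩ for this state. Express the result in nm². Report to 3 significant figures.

⟨z^2⟩ ≈ 26.9 nm^2

The expectation value is the |φ|²-weighted average of z^2: ∫ z^2|φ|² dz.
Using sin²θ = (1 − cos 2θ)/2, since the A² factors cancel between numerator and denominator, ⟨z²⟩ = -d^2/(2·π^2) + d^2/3.
Putting d = 9.75 gives 26.87.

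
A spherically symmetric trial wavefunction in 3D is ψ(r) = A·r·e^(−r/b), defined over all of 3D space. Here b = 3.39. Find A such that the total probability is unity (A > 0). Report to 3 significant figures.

A ≈ 0.0154

The normalization condition is ∫|ψ|² 4πr² dr = 1 from 0 to ∞.
∫|ψ|² 4πr² dr = A²·(3·π·b^5).
Plugging in b = 3.39 yields A = 0.01539.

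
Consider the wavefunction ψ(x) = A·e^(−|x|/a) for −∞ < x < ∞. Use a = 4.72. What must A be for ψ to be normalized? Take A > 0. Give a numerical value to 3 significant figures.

We need A² ∫|f|² dx = 1, taking the integral from −∞ to ∞.
Using ∫₀^∞ xⁿ e^(−αx) dx = n!/αⁿ⁺¹, with ψ = A·e^(−|x|/a), the integral evaluates to A²·[a].
So A² = (a)^(−1).
Substituting a = 4.72 gives A² = 0.2119, so A = 0.4603.

A ≈ 0.460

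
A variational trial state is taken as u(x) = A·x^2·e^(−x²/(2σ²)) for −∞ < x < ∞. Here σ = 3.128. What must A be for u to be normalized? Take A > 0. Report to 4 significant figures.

A ≈ 0.05012

Normalization requires ∫|u|² dx = 1, integrated from −∞ to ∞.
∫|u|² dx = A²·(3·√(π)·σ^5/4).
Setting this equal to 1 gives A² = 1/(3·√(π)·σ^5/4).
Substituting σ = 3.128 gives A² = 0.0025121, so A = 0.050120.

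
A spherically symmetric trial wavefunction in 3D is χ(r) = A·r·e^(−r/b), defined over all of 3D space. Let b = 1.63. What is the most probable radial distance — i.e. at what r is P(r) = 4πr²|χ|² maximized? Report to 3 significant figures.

r ≈ 3.26

The maximum of P(r) = 4πr²|χ|² occurs where its derivative vanishes.
This gives r = 2·b.
With b = 1.63, the most probable radial distance is 3.260.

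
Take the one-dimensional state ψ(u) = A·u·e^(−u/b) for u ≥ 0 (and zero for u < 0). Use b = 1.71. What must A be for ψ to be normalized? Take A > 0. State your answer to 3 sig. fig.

Require ∫ |ψ|² du = 1 over the whole domain.
∫|ψ|² du = A²·(b^3/4).
So A² = (b^3/4)^(−1).
With b = 1.71: A² = 0.8000 and A = 0.8944.

A ≈ 0.894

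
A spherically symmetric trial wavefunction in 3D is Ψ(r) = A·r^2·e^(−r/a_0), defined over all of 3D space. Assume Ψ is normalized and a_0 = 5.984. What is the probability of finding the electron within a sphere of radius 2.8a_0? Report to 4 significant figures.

P ≈ 0.3297

P = ∫ |Ψ|² 4πr² dr over r ≤ 2.8a_0.
A² is fixed by ∫₀^∞ 4πr²|Ψ|² dr = 1, i.e. A² = (45·π·a_0^7/2)^(−1).
Let u = r/a_0; then A², 4π and the length scale all cancel, so P = ∫_{0}^{2.8} u^6·e^(-2·u) du ÷ ∫_{0}^{∞} u^6·e^(-2·u) du.
An antiderivative of u^6·e^(-2·u) is -(4·u^6 + 12·u^5 + 30·u^4 + 60·u^3 + 90·u^2 + 90·u + 45)·e^(-2·u)/8; evaluating from 0 to 2.8 gives ≈ 1.85480, while the full integral is 45/8.
Taking the ratio yields P = 0.32974.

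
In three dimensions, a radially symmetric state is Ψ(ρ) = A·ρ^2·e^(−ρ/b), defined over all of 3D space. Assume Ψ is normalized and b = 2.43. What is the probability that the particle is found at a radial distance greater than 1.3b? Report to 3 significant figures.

Integrate the radial probability density 4πρ²|Ψ|² over ρ > 1.3b.
A² is fixed by ∫₀^∞ 4πρ²|Ψ|² dρ = 1, i.e. A² = (45·π·b^7/2)^(−1).
In terms of u = ρ/b (A², 4π and the length scale all cancel between numerator and denominator), P = [∫_{1.3}^{∞} u^6·e^(-2·u) du] / [∫_{0}^{∞} u^6·e^(-2·u) du].
An antiderivative of u^6·e^(-2·u) is -(4·u^6 + 12·u^5 + 30·u^4 + 60·u^3 + 90·u^2 + 90·u + 45)·e^(-2·u)/8; evaluating from 1.3 to ∞ gives ≈ 5.5284, while the full integral is 45/8.
This evaluates to P = 0.9828.

P ≈ 0.983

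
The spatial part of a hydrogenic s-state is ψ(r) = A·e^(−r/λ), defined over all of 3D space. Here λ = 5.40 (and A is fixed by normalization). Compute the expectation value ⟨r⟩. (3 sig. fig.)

⟨r⟩ ≈ 8.10

The expectation value is the |ψ|²-weighted average of r: ∫ r|ψ|² 4πr² dr.
Since the A² factors cancel between numerator and denominator, ⟨r⟩ = 3·λ/2.
Putting λ = 5.40 gives 8.100.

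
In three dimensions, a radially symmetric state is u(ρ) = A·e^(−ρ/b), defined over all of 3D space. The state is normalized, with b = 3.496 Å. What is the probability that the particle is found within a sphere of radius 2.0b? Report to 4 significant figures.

P ≈ 0.7619

With dV = 4πρ²dρ, the probability is ∫|u|² dV over ρ ≤ 2.0b.
Normalization gives A² = 1/(π·b^3).
In terms of t = ρ/b (A², 4π and the length scale all cancel between numerator and denominator), P = [∫_{0}^{2.0} t^2·e^(-2·t) dt] / [∫_{0}^{∞} t^2·e^(-2·t) dt].
An antiderivative of t^2·e^(-2·t) is -(2·t^2 + 2·t + 1)·e^(-2·t)/4; evaluating from 0 to 2.0 gives 1/4 - 13·e^(-4)/4, while the full integral is 1/4.
This evaluates to P = 0.76190.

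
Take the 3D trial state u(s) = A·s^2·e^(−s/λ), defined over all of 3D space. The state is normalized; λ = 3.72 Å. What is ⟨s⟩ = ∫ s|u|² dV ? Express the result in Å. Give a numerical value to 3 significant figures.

⟨s⟩ ≈ 13.0 Å

The expectation value is the |u|²-weighted average of s: ∫ s|u|² 4πs² ds.
Since the A² factors cancel between numerator and denominator, ⟨s⟩ = 7·λ/2.
With λ = 3.72, ⟨s⟩ = 13.02.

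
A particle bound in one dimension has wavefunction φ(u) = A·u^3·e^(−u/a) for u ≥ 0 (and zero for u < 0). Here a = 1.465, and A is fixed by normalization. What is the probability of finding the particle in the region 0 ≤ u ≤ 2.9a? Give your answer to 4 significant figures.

P ≈ 0.3616

The probability is P = ∫ |φ|² du over [0, 2.9a].
With A² fixed by ∫|φ|² = 1, i.e. A² = (45·a^7/8)^(−1), substitute and integrate.
Let t = u/a; then A² and the length scale cancel, so P = ∫_{0}^{2.9} t^6·e^(-2·t) dt ÷ ∫_{0}^{∞} t^6·e^(-2·t) dt.
Using ∫ t^6·e^(-2·t) dt = -(4·t^6 + 12·t^5 + 30·t^4 + 60·t^3 + 90·t^2 + 90·t + 45)·e^(-2·t)/8, the numerator is ≈ 2.03405 and the denominator is 45/8.
Evaluating gives P = 0.36161.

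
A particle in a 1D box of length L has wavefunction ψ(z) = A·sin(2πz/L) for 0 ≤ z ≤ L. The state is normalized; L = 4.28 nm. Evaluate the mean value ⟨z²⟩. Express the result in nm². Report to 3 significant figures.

⟨z^2⟩ ≈ 5.87 nm^2

By definition ⟨z²⟩ = ∫ z^2 |ψ(z)|² dz.
The ratio of the moment integral to the normalization integral gives ⟨z²⟩ = -L^2/(8·π^2) + L^2/3.
Putting L = 4.28 gives 5.874.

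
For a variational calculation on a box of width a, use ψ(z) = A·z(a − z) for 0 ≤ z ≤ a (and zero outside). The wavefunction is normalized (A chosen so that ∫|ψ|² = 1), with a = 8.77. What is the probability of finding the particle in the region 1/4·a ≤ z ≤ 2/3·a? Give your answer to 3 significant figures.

P = ∫_{1/4·a}^{2/3·a} |ψ(z)|² dz.
Since A² = 1/(a^5/30), this is the region integral divided by the full normalization integral.
In terms of u = z/a (A² and the length scale cancel between numerator and denominator), P = [∫_{1/4}^{2/3} u^2·(1 - u)^2 du] / [∫_{0}^{1} u^2·(1 - u)^2 du].
An antiderivative of u^2·(1 - u)^2 is u^3·(6·u^2 - 15·u + 10)/30; evaluating from 1/4 to 2/3 gives ≈ 0.022887, while the full integral is 1/30.
This works out to P = 0.6866.

P ≈ 0.687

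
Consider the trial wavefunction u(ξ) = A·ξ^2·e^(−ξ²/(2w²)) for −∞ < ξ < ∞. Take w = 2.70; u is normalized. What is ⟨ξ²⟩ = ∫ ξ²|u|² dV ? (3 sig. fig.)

By definition ⟨ξ²⟩ = ∫ ξ^2 |u(ξ)|² dξ.
Evaluating both integrals, ⟨ξ²⟩ = 5·w^2/2.
With w = 2.70, ⟨ξ^2⟩ = 18.23.

⟨ξ^2⟩ ≈ 18.2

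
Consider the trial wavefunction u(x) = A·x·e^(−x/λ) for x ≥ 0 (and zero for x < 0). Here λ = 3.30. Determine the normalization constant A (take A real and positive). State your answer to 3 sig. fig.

Require ∫ |u|² dx = 1 over the whole domain.
Using ∫₀^∞ xⁿ e^(−αx) dx = n!/αⁿ⁺¹, ∫|u|² dx = A²·(λ^3/4).
So A² = (λ^3/4)^(−1).
With λ = 3.30: A² = 0.1113 and A = 0.3336.

A ≈ 0.334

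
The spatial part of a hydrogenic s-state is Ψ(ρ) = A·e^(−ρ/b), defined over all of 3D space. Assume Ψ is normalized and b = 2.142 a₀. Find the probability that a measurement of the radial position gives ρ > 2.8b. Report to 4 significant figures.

Integrate the radial probability density 4πρ²|Ψ|² over ρ > 2.8b.
A² is fixed by ∫₀^∞ 4πρ²|Ψ|² dρ = 1, i.e. A² = (π·b^3)^(−1).
Let u = ρ/b; then A², 4π and the length scale all cancel, so P = ∫_{2.8}^{∞} u^2·e^(-2·u) du ÷ ∫_{0}^{∞} u^2·e^(-2·u) du.
With ∫ u^2·e^(-2·u) du = -(2·u^2 + 2·u + 1)·e^(-2·u)/4 + C, the region integral is 557·e^(-28/5)/100 and the full one is 1/4.
This evaluates to P = 0.082388.

P ≈ 0.08239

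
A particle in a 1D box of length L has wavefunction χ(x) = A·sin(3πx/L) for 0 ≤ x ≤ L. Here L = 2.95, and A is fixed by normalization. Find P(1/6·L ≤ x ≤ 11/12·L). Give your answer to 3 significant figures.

P ≈ 0.803

P = ∫_{1/6·L}^{11/12·L} |χ(x)|² dx.
The normalization integral ∫|χ|²dx over the whole domain equals L/2·A², and A² cancels in the ratio.
In terms of u = x/L (A² and the length scale cancel between numerator and denominator), P = [∫_{1/6}^{11/12} sin(3·π·u)^2 du] / [∫_{0}^{1} sin(3·π·u)^2 du].
With ∫ sin(3·π·u)^2 du = u/2 - sin(6·π·u)/(12·π) + C, the region integral is 1/(12·π) + 3/8 and the full one is 1/2.
Taking the ratio, P = (2 + 9·π)/(12·π).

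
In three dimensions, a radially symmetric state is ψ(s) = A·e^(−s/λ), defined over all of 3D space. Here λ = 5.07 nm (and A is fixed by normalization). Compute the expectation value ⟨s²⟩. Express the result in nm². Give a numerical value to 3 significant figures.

⟨s^2⟩ ≈ 77.1 nm^2

By definition ⟨s²⟩ = ∫ s^2 |ψ(s)|² 4πs² ds.
Evaluating both integrals, ⟨s²⟩ = 3·λ^2.
Putting λ = 5.07 gives 77.11.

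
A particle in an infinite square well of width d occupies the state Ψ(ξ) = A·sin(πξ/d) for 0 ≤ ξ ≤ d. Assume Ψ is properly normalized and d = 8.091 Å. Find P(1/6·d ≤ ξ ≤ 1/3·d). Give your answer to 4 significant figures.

The probability is P = ∫ |Ψ|² dξ over [1/6·d, 1/3·d].
Since A² = 1/(d/2), this is the region integral divided by the full normalization integral.
Let u = ξ/d; then A² and the length scale cancel, so P = ∫_{1/6}^{1/3} sin(π·u)^2 du ÷ ∫_{0}^{1} sin(π·u)^2 du.
With ∫ sin(π·u)^2 du = u/2 - sin(2·π·u)/(4·π) + C, the region integral is 1/12 and the full one is 1/2.
Evaluating gives P = 1/6.

P ≈ 0.1667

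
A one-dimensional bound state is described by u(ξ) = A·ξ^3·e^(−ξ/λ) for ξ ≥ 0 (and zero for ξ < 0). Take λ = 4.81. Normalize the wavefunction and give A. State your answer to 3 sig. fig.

Normalization requires ∫|u|² dξ = 1, integrated from 0 to ∞.
With ∫₀^∞ ξ^6 e^(−αξ) dξ = 6!/α^7, carrying out the integral gives A² · 45·λ^7/8.
Plugging in λ = 4.81 yields A = 0.001728.

A ≈ 0.00173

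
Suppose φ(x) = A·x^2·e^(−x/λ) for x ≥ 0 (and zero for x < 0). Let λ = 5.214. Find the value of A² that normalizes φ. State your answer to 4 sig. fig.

A^2 ≈ 0.0003460

Normalization requires ∫|φ|² dx = 1, integrated from 0 to ∞.
With φ = A·x^2·e^(−x/λ), the integral evaluates to A²·[3·λ^5/4].
So A² = (3·λ^5/4)^(−1).
Plugging in λ = 5.214 yields A = 0.018601.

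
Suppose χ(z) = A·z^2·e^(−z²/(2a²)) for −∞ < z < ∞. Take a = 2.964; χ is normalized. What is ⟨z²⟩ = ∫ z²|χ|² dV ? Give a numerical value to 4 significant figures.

By definition ⟨z²⟩ = ∫ z^2 |χ(z)|² dz.
The ratio of the moment integral to the normalization integral gives ⟨z²⟩ = 5·a^2/2.
With a = 2.964, ⟨z^2⟩ = 21.963.

⟨z^2⟩ ≈ 21.96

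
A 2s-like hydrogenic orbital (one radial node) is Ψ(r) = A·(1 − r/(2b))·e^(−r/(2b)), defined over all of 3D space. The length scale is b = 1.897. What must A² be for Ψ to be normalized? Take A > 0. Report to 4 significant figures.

A^2 ≈ 0.005829

Require ∫ |Ψ|² 4πr² dr = 1 over the whole domain.
(Spherical symmetry: dV = 4πr² dr.)
Carrying out the integral gives A² · 8·π·b^3.
Substituting b = 1.897 gives A² = 0.0058285, so A = 0.076345.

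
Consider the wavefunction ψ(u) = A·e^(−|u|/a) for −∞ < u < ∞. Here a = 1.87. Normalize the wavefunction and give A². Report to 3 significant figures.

A^2 ≈ 0.535

The normalization condition is ∫|ψ|² du = 1 from −∞ to ∞.
∫|ψ|² du = A²·(a).
Setting this equal to 1 gives A² = 1/(a).
Substituting a = 1.87 gives A² = 0.5348, so A = 0.7313.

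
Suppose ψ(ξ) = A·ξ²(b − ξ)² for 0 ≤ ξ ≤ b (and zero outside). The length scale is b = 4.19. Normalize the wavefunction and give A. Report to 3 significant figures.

Require ∫ |ψ|² dξ = 1 over the whole domain.
The integral (without the A² prefactor) comes out to b^9/630.
Plugging in b = 4.19 yields A = 0.03978.

A ≈ 0.0398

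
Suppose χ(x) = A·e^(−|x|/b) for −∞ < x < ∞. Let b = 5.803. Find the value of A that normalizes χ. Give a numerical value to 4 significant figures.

Require ∫ |χ|² dx = 1 over the whole domain.
With ∫₀^∞ x^0 e^(−αx) dx = 0!/α^1, with χ = A·e^(−|x|/b), the integral evaluates to A²·[b].
Plugging in b = 5.803 yields A = 0.41512.

A ≈ 0.4151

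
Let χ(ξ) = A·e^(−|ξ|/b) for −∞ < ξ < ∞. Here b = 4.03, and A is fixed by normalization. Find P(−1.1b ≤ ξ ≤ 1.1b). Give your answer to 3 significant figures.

The probability is P = ∫ |χ|² dξ over [−1.1b, 1.1b].
Since A² = 1/(b), this is the region integral divided by the full normalization integral.
Both integrals are even about ξ = 0, so only the ξ ≥ 0 halves are needed (the factors of 2 cancel). Substituting u = ξ/b, A² and the length scale cancel in the ratio: P = ∫_{0}^{1.1} e^(-2·u) du / ∫_{0}^{∞} e^(-2·u) du.
An antiderivative of e^(-2·u) is -e^(-2·u)/2; evaluating from 0 to 1.1 gives 1/2 - e^(-11/5)/2, while the full integral is 1/2.
Evaluating gives P = 0.8892.

P ≈ 0.889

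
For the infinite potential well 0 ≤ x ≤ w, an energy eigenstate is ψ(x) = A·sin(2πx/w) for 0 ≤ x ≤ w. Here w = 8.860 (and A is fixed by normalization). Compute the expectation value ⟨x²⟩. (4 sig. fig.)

⟨x^2⟩ ≈ 25.17

The expectation value is the |ψ|²-weighted average of x^2: ∫ x^2|ψ|² dx.
Using sin²θ = (1 − cos 2θ)/2, evaluating both integrals, ⟨x²⟩ = -w^2/(8·π^2) + w^2/3.
With w = 8.860, ⟨x^2⟩ = 25.172.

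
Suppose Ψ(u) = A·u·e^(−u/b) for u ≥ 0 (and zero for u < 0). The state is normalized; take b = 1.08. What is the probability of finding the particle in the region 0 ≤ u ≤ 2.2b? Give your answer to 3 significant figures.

P ≈ 0.815

|Ψ|² is the probability density, so P = ∫_{0}^{2.2b} |Ψ|² du.
The normalization integral ∫|Ψ|²du over the whole domain equals b^3/4·A², and A² cancels in the ratio.
Let t = u/b; then A² and the length scale cancel, so P = ∫_{0}^{2.2} t^2·e^(-2·t) dt ÷ ∫_{0}^{∞} t^2·e^(-2·t) dt.
With ∫ t^2·e^(-2·t) dt = -(2·t^2 + 2·t + 1)·e^(-2·t)/4 + C, the region integral is 1/4 - 377·e^(-22/5)/100 and the full one is 1/4.
This works out to P = 0.8149.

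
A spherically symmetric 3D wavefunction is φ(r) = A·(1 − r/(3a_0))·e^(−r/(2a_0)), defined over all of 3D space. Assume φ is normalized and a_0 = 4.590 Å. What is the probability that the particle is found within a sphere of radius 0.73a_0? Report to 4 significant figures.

P = ∫ |φ|² 4πr² dr over r ≤ 0.73a_0.
The full normalization integral is A²·[8·π·a_0^3/3] = 1, fixing A².
Substituting u = r/a_0, A², 4π and the length scale all cancel in the ratio: P = ∫_{0}^{0.73} u^2·(1 - u/3)^2·e^(-u) du / ∫_{0}^{∞} u^2·(1 - u/3)^2·e^(-u) du.
With ∫ u^2·(1 - u/3)^2·e^(-u) du = (-u^4 + 2·u^3 - 3·u^2 - 6·u - 6)·e^(-u)/9 + C, the region integral is ≈ 0.0517161 and the full one is 2/3.
Taking the ratio yields P = 0.077574.

P ≈ 0.07757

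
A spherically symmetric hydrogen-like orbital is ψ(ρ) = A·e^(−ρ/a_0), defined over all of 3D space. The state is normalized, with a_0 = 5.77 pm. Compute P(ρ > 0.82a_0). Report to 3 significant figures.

P ≈ 0.773

P = ∫ |ψ|² 4πρ² dρ over ρ > 0.82a_0.
The full normalization integral is A²·[π·a_0^3] = 1, fixing A².
Let u = ρ/a_0; then A², 4π and the length scale all cancel, so P = ∫_{0.82}^{∞} u^2·e^(-2·u) du ÷ ∫_{0}^{∞} u^2·e^(-2·u) du.
An antiderivative of u^2·e^(-2·u) is -(2·u^2 + 2·u + 1)·e^(-2·u)/4; evaluating from 0.82 to ∞ gives 4981·e^(-41/25)/5000, while the full integral is 1/4.
The region integral divided by the full integral gives P = 0.7730.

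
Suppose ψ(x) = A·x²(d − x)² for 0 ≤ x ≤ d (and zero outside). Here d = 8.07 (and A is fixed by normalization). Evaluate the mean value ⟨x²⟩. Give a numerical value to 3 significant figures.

⟨x^2⟩ ≈ 17.8

By definition ⟨x²⟩ = ∫ x^2 |ψ(x)|² dx.
Expanding the polynomial and integrating term by term, the ratio of the moment integral to the normalization integral gives ⟨x²⟩ = 3·d^2/11.
With d = 8.07, ⟨x^2⟩ = 17.76.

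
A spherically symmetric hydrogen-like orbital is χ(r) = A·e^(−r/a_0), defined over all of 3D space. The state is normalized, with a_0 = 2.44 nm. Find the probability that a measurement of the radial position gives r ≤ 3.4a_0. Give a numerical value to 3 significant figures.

Integrate the radial probability density 4πr²|χ|² over r ≤ 3.4a_0.
The full normalization integral is A²·[π·a_0^3] = 1, fixing A².
Let u = r/a_0; then A², 4π and the length scale all cancel, so P = ∫_{0}^{3.4} u^2·e^(-2·u) du ÷ ∫_{0}^{∞} u^2·e^(-2·u) du.
Using ∫ u^2·e^(-2·u) du = -(2·u^2 + 2·u + 1)·e^(-2·u)/4, the numerator is 1/4 - 773·e^(-34/5)/100 and the denominator is 1/4.
Taking the ratio yields P = 0.9656.

P ≈ 0.966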